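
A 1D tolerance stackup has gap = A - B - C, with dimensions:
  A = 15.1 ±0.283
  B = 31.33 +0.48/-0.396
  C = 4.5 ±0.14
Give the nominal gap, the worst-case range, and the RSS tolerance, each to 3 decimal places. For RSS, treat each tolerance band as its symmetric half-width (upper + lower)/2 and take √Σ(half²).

Stack each dimension's contribution:
  +A: nom +15.100 → Σnom=15.100; wc +0.283/-0.283 → slack +0.283/-0.283; half-tol=0.283, Σhalf²=0.080089
  -B: nom -31.330 → Σnom=-16.230; wc +0.396/-0.480 → slack +0.679/-0.763; half-tol=0.438, Σhalf²=0.271933
  -C: nom -4.500 → Σnom=-20.730; wc +0.140/-0.140 → slack +0.819/-0.903; half-tol=0.140, Σhalf²=0.291533
Nominal = -20.730. Worst-case = [-20.730 - 0.903, -20.730 + 0.819] = [-21.633, -19.911]. RSS = √0.291533 = 0.540.

nominal=-20.730 wc=[-21.633,-19.911] rss=0.540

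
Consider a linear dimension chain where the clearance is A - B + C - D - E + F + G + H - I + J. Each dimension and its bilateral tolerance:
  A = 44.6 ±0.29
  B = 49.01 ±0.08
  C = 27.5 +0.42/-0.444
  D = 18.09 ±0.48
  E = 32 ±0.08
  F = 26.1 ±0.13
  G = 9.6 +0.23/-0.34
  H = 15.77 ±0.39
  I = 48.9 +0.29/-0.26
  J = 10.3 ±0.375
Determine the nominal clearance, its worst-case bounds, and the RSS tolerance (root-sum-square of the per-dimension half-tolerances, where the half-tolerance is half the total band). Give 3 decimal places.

nominal=-14.130 wc=[-17.029,-11.395] rss=0.990

Stack each dimension's contribution:
  +A: nom +44.600 → Σnom=44.600; wc +0.290/-0.290 → slack +0.290/-0.290; half-tol=0.290, Σhalf²=0.084100
  -B: nom -49.010 → Σnom=-4.410; wc +0.080/-0.080 → slack +0.370/-0.370; half-tol=0.080, Σhalf²=0.090500
  +C: nom +27.500 → Σnom=23.090; wc +0.420/-0.444 → slack +0.790/-0.814; half-tol=0.432, Σhalf²=0.277124
  -D: nom -18.090 → Σnom=5.000; wc +0.480/-0.480 → slack +1.270/-1.294; half-tol=0.480, Σhalf²=0.507524
  -E: nom -32.000 → Σnom=-27.000; wc +0.080/-0.080 → slack +1.350/-1.374; half-tol=0.080, Σhalf²=0.513924
  +F: nom +26.100 → Σnom=-0.900; wc +0.130/-0.130 → slack +1.480/-1.504; half-tol=0.130, Σhalf²=0.530824
  +G: nom +9.600 → Σnom=8.700; wc +0.230/-0.340 → slack +1.710/-1.844; half-tol=0.285, Σhalf²=0.612049
  +H: nom +15.770 → Σnom=24.470; wc +0.390/-0.390 → slack +2.100/-2.234; half-tol=0.390, Σhalf²=0.764149
  -I: nom -48.900 → Σnom=-24.430; wc +0.260/-0.290 → slack +2.360/-2.524; half-tol=0.275, Σhalf²=0.839774
  +J: nom +10.300 → Σnom=-14.130; wc +0.375/-0.375 → slack +2.735/-2.899; half-tol=0.375, Σhalf²=0.980399
Nominal = -14.130. Worst-case = [-14.130 - 2.899, -14.130 + 2.735] = [-17.029, -11.395]. RSS = √0.980399 = 0.990.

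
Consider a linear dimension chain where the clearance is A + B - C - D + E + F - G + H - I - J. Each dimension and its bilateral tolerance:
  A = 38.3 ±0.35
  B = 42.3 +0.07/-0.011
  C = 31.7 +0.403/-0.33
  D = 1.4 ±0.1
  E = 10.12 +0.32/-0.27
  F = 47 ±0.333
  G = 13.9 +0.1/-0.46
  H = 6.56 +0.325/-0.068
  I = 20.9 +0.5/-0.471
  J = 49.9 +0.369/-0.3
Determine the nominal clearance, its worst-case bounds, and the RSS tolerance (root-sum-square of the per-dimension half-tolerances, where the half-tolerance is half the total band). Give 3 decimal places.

Stack each dimension's contribution:
  +A: nom +38.300 → Σnom=38.300; wc +0.350/-0.350 → slack +0.350/-0.350; half-tol=0.350, Σhalf²=0.122500
  +B: nom +42.300 → Σnom=80.600; wc +0.070/-0.011 → slack +0.420/-0.361; half-tol=0.041, Σhalf²=0.124140
  -C: nom -31.700 → Σnom=48.900; wc +0.330/-0.403 → slack +0.750/-0.764; half-tol=0.367, Σhalf²=0.258463
  -D: nom -1.400 → Σnom=47.500; wc +0.100/-0.100 → slack +0.850/-0.864; half-tol=0.100, Σhalf²=0.268463
  +E: nom +10.120 → Σnom=57.620; wc +0.320/-0.270 → slack +1.170/-1.134; half-tol=0.295, Σhalf²=0.355488
  +F: nom +47.000 → Σnom=104.620; wc +0.333/-0.333 → slack +1.503/-1.467; half-tol=0.333, Σhalf²=0.466377
  -G: nom -13.900 → Σnom=90.720; wc +0.460/-0.100 → slack +1.963/-1.567; half-tol=0.280, Σhalf²=0.544777
  +H: nom +6.560 → Σnom=97.280; wc +0.325/-0.068 → slack +2.288/-1.635; half-tol=0.197, Σhalf²=0.583389
  -I: nom -20.900 → Σnom=76.380; wc +0.471/-0.500 → slack +2.759/-2.135; half-tol=0.485, Σhalf²=0.819099
  -J: nom -49.900 → Σnom=26.480; wc +0.300/-0.369 → slack +3.059/-2.504; half-tol=0.335, Σhalf²=0.930989
Nominal = 26.480. Worst-case = [26.480 - 2.504, 26.480 + 3.059] = [23.976, 29.539]. RSS = √0.930989 = 0.965.

nominal=26.480 wc=[23.976,29.539] rss=0.965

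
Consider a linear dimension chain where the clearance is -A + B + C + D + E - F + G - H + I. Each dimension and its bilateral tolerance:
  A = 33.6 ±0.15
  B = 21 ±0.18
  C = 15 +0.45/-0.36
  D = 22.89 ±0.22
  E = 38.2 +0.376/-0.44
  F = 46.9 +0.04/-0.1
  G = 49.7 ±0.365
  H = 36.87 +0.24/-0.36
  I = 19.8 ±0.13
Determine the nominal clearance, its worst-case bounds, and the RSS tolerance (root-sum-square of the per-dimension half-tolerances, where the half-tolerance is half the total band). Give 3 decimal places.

nominal=49.220 wc=[47.095,51.551] rss=0.824

Stack each dimension's contribution:
  -A: nom -33.600 → Σnom=-33.600; wc +0.150/-0.150 → slack +0.150/-0.150; half-tol=0.150, Σhalf²=0.022500
  +B: nom +21.000 → Σnom=-12.600; wc +0.180/-0.180 → slack +0.330/-0.330; half-tol=0.180, Σhalf²=0.054900
  +C: nom +15.000 → Σnom=2.400; wc +0.450/-0.360 → slack +0.780/-0.690; half-tol=0.405, Σhalf²=0.218925
  +D: nom +22.890 → Σnom=25.290; wc +0.220/-0.220 → slack +1.000/-0.910; half-tol=0.220, Σhalf²=0.267325
  +E: nom +38.200 → Σnom=63.490; wc +0.376/-0.440 → slack +1.376/-1.350; half-tol=0.408, Σhalf²=0.433789
  -F: nom -46.900 → Σnom=16.590; wc +0.100/-0.040 → slack +1.476/-1.390; half-tol=0.070, Σhalf²=0.438689
  +G: nom +49.700 → Σnom=66.290; wc +0.365/-0.365 → slack +1.841/-1.755; half-tol=0.365, Σhalf²=0.571914
  -H: nom -36.870 → Σnom=29.420; wc +0.360/-0.240 → slack +2.201/-1.995; half-tol=0.300, Σhalf²=0.661914
  +I: nom +19.800 → Σnom=49.220; wc +0.130/-0.130 → slack +2.331/-2.125; half-tol=0.130, Σhalf²=0.678814
Nominal = 49.220. Worst-case = [49.220 - 2.125, 49.220 + 2.331] = [47.095, 51.551]. RSS = √0.678814 = 0.824.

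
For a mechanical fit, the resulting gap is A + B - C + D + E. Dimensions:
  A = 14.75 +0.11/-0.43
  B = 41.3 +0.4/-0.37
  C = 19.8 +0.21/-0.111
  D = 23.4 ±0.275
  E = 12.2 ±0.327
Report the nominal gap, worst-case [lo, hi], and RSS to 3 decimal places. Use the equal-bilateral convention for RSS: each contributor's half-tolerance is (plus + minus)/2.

nominal=71.850 wc=[70.238,73.073] rss=0.655

Stack each dimension's contribution:
  +A: nom +14.750 → Σnom=14.750; wc +0.110/-0.430 → slack +0.110/-0.430; half-tol=0.270, Σhalf²=0.072900
  +B: nom +41.300 → Σnom=56.050; wc +0.400/-0.370 → slack +0.510/-0.800; half-tol=0.385, Σhalf²=0.221125
  -C: nom -19.800 → Σnom=36.250; wc +0.111/-0.210 → slack +0.621/-1.010; half-tol=0.161, Σhalf²=0.246885
  +D: nom +23.400 → Σnom=59.650; wc +0.275/-0.275 → slack +0.896/-1.285; half-tol=0.275, Σhalf²=0.322510
  +E: nom +12.200 → Σnom=71.850; wc +0.327/-0.327 → slack +1.223/-1.612; half-tol=0.327, Σhalf²=0.429439
Nominal = 71.850. Worst-case = [71.850 - 1.612, 71.850 + 1.223] = [70.238, 73.073]. RSS = √0.429439 = 0.655.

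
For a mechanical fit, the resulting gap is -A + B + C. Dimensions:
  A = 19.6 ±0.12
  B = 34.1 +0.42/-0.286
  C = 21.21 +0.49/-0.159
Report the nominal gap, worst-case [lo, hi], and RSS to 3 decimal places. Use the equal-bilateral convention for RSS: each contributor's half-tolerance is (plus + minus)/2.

Stack each dimension's contribution:
  -A: nom -19.600 → Σnom=-19.600; wc +0.120/-0.120 → slack +0.120/-0.120; half-tol=0.120, Σhalf²=0.014400
  +B: nom +34.100 → Σnom=14.500; wc +0.420/-0.286 → slack +0.540/-0.406; half-tol=0.353, Σhalf²=0.139009
  +C: nom +21.210 → Σnom=35.710; wc +0.490/-0.159 → slack +1.030/-0.565; half-tol=0.325, Σhalf²=0.244309
Nominal = 35.710. Worst-case = [35.710 - 0.565, 35.710 + 1.030] = [35.145, 36.740]. RSS = √0.244309 = 0.494.

nominal=35.710 wc=[35.145,36.740] rss=0.494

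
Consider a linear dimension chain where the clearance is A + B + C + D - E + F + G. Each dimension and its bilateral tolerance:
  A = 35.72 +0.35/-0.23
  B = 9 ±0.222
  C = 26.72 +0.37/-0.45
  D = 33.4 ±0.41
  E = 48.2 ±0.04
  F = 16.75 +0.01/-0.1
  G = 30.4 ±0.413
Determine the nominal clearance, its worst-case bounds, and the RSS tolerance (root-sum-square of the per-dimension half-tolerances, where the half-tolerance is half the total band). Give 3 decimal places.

Stack each dimension's contribution:
  +A: nom +35.720 → Σnom=35.720; wc +0.350/-0.230 → slack +0.350/-0.230; half-tol=0.290, Σhalf²=0.084100
  +B: nom +9.000 → Σnom=44.720; wc +0.222/-0.222 → slack +0.572/-0.452; half-tol=0.222, Σhalf²=0.133384
  +C: nom +26.720 → Σnom=71.440; wc +0.370/-0.450 → slack +0.942/-0.902; half-tol=0.410, Σhalf²=0.301484
  +D: nom +33.400 → Σnom=104.840; wc +0.410/-0.410 → slack +1.352/-1.312; half-tol=0.410, Σhalf²=0.469584
  -E: nom -48.200 → Σnom=56.640; wc +0.040/-0.040 → slack +1.392/-1.352; half-tol=0.040, Σhalf²=0.471184
  +F: nom +16.750 → Σnom=73.390; wc +0.010/-0.100 → slack +1.402/-1.452; half-tol=0.055, Σhalf²=0.474209
  +G: nom +30.400 → Σnom=103.790; wc +0.413/-0.413 → slack +1.815/-1.865; half-tol=0.413, Σhalf²=0.644778
Nominal = 103.790. Worst-case = [103.790 - 1.865, 103.790 + 1.815] = [101.925, 105.605]. RSS = √0.644778 = 0.803.

nominal=103.790 wc=[101.925,105.605] rss=0.803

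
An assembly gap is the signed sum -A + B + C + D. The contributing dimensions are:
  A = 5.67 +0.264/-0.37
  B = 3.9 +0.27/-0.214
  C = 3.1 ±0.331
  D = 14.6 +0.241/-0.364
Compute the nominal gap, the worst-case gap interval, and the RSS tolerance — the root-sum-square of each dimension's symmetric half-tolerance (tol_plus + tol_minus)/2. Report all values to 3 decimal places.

nominal=15.930 wc=[14.757,17.142] rss=0.600

Stack each dimension's contribution:
  -A: nom -5.670 → Σnom=-5.670; wc +0.370/-0.264 → slack +0.370/-0.264; half-tol=0.317, Σhalf²=0.100489
  +B: nom +3.900 → Σnom=-1.770; wc +0.270/-0.214 → slack +0.640/-0.478; half-tol=0.242, Σhalf²=0.159053
  +C: nom +3.100 → Σnom=1.330; wc +0.331/-0.331 → slack +0.971/-0.809; half-tol=0.331, Σhalf²=0.268614
  +D: nom +14.600 → Σnom=15.930; wc +0.241/-0.364 → slack +1.212/-1.173; half-tol=0.302, Σhalf²=0.360120
Nominal = 15.930. Worst-case = [15.930 - 1.173, 15.930 + 1.212] = [14.757, 17.142]. RSS = √0.360120 = 0.600.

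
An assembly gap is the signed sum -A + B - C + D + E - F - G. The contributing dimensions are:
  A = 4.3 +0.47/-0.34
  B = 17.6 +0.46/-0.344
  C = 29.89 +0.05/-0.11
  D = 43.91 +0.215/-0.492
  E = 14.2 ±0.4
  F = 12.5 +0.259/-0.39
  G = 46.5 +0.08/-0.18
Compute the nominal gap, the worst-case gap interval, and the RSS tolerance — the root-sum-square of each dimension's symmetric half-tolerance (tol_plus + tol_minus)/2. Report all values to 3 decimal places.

nominal=-17.480 wc=[-19.575,-15.385] rss=0.860

Stack each dimension's contribution:
  -A: nom -4.300 → Σnom=-4.300; wc +0.340/-0.470 → slack +0.340/-0.470; half-tol=0.405, Σhalf²=0.164025
  +B: nom +17.600 → Σnom=13.300; wc +0.460/-0.344 → slack +0.800/-0.814; half-tol=0.402, Σhalf²=0.325629
  -C: nom -29.890 → Σnom=-16.590; wc +0.110/-0.050 → slack +0.910/-0.864; half-tol=0.080, Σhalf²=0.332029
  +D: nom +43.910 → Σnom=27.320; wc +0.215/-0.492 → slack +1.125/-1.356; half-tol=0.353, Σhalf²=0.456991
  +E: nom +14.200 → Σnom=41.520; wc +0.400/-0.400 → slack +1.525/-1.756; half-tol=0.400, Σhalf²=0.616991
  -F: nom -12.500 → Σnom=29.020; wc +0.390/-0.259 → slack +1.915/-2.015; half-tol=0.325, Σhalf²=0.722292
  -G: nom -46.500 → Σnom=-17.480; wc +0.180/-0.080 → slack +2.095/-2.095; half-tol=0.130, Σhalf²=0.739192
Nominal = -17.480. Worst-case = [-17.480 - 2.095, -17.480 + 2.095] = [-19.575, -15.385]. RSS = √0.739192 = 0.860.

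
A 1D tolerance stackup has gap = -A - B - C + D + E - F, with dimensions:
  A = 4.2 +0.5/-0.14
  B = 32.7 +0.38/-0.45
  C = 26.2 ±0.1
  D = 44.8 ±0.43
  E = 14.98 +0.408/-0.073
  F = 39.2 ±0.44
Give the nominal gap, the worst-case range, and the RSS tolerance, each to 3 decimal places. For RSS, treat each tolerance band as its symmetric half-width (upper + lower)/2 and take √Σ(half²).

nominal=-42.520 wc=[-44.443,-40.552] rss=0.849

Stack each dimension's contribution:
  -A: nom -4.200 → Σnom=-4.200; wc +0.140/-0.500 → slack +0.140/-0.500; half-tol=0.320, Σhalf²=0.102400
  -B: nom -32.700 → Σnom=-36.900; wc +0.450/-0.380 → slack +0.590/-0.880; half-tol=0.415, Σhalf²=0.274625
  -C: nom -26.200 → Σnom=-63.100; wc +0.100/-0.100 → slack +0.690/-0.980; half-tol=0.100, Σhalf²=0.284625
  +D: nom +44.800 → Σnom=-18.300; wc +0.430/-0.430 → slack +1.120/-1.410; half-tol=0.430, Σhalf²=0.469525
  +E: nom +14.980 → Σnom=-3.320; wc +0.408/-0.073 → slack +1.528/-1.483; half-tol=0.240, Σhalf²=0.527365
  -F: nom -39.200 → Σnom=-42.520; wc +0.440/-0.440 → slack +1.968/-1.923; half-tol=0.440, Σhalf²=0.720965
Nominal = -42.520. Worst-case = [-42.520 - 1.923, -42.520 + 1.968] = [-44.443, -40.552]. RSS = √0.720965 = 0.849.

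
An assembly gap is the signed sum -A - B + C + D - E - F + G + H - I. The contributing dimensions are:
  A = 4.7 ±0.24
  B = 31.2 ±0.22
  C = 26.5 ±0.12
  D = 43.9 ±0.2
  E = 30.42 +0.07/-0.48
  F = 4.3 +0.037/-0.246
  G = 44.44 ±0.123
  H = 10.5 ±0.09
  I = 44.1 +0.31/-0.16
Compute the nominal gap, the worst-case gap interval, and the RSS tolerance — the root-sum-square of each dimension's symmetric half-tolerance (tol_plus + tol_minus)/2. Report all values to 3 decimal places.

Stack each dimension's contribution:
  -A: nom -4.700 → Σnom=-4.700; wc +0.240/-0.240 → slack +0.240/-0.240; half-tol=0.240, Σhalf²=0.057600
  -B: nom -31.200 → Σnom=-35.900; wc +0.220/-0.220 → slack +0.460/-0.460; half-tol=0.220, Σhalf²=0.106000
  +C: nom +26.500 → Σnom=-9.400; wc +0.120/-0.120 → slack +0.580/-0.580; half-tol=0.120, Σhalf²=0.120400
  +D: nom +43.900 → Σnom=34.500; wc +0.200/-0.200 → slack +0.780/-0.780; half-tol=0.200, Σhalf²=0.160400
  -E: nom -30.420 → Σnom=4.080; wc +0.480/-0.070 → slack +1.260/-0.850; half-tol=0.275, Σhalf²=0.236025
  -F: nom -4.300 → Σnom=-0.220; wc +0.246/-0.037 → slack +1.506/-0.887; half-tol=0.141, Σhalf²=0.256047
  +G: nom +44.440 → Σnom=44.220; wc +0.123/-0.123 → slack +1.629/-1.010; half-tol=0.123, Σhalf²=0.271176
  +H: nom +10.500 → Σnom=54.720; wc +0.090/-0.090 → slack +1.719/-1.100; half-tol=0.090, Σhalf²=0.279276
  -I: nom -44.100 → Σnom=10.620; wc +0.160/-0.310 → slack +1.879/-1.410; half-tol=0.235, Σhalf²=0.334501
Nominal = 10.620. Worst-case = [10.620 - 1.410, 10.620 + 1.879] = [9.210, 12.499]. RSS = √0.334501 = 0.578.

nominal=10.620 wc=[9.210,12.499] rss=0.578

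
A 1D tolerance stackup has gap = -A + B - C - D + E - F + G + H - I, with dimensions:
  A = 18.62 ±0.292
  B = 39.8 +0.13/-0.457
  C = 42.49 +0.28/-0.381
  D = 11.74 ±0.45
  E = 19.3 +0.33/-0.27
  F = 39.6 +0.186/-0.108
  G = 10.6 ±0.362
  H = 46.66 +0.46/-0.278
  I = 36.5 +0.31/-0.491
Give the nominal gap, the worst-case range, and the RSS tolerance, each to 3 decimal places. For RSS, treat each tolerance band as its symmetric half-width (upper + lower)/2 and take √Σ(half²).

nominal=-32.590 wc=[-35.475,-29.586] rss=1.011

Stack each dimension's contribution:
  -A: nom -18.620 → Σnom=-18.620; wc +0.292/-0.292 → slack +0.292/-0.292; half-tol=0.292, Σhalf²=0.085264
  +B: nom +39.800 → Σnom=21.180; wc +0.130/-0.457 → slack +0.422/-0.749; half-tol=0.293, Σhalf²=0.171406
  -C: nom -42.490 → Σnom=-21.310; wc +0.381/-0.280 → slack +0.803/-1.029; half-tol=0.331, Σhalf²=0.280637
  -D: nom -11.740 → Σnom=-33.050; wc +0.450/-0.450 → slack +1.253/-1.479; half-tol=0.450, Σhalf²=0.483137
  +E: nom +19.300 → Σnom=-13.750; wc +0.330/-0.270 → slack +1.583/-1.749; half-tol=0.300, Σhalf²=0.573137
  -F: nom -39.600 → Σnom=-53.350; wc +0.108/-0.186 → slack +1.691/-1.935; half-tol=0.147, Σhalf²=0.594746
  +G: nom +10.600 → Σnom=-42.750; wc +0.362/-0.362 → slack +2.053/-2.297; half-tol=0.362, Σhalf²=0.725790
  +H: nom +46.660 → Σnom=3.910; wc +0.460/-0.278 → slack +2.513/-2.575; half-tol=0.369, Σhalf²=0.861951
  -I: nom -36.500 → Σnom=-32.590; wc +0.491/-0.310 → slack +3.004/-2.885; half-tol=0.400, Σhalf²=1.022351
Nominal = -32.590. Worst-case = [-32.590 - 2.885, -32.590 + 3.004] = [-35.475, -29.586]. RSS = √1.022351 = 1.011.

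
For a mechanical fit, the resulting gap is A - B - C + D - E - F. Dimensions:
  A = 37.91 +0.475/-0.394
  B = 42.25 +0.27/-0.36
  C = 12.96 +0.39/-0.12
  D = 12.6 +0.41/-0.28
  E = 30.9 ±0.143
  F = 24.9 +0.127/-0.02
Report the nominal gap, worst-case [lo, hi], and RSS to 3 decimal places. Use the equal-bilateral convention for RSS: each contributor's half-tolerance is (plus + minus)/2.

Stack each dimension's contribution:
  +A: nom +37.910 → Σnom=37.910; wc +0.475/-0.394 → slack +0.475/-0.394; half-tol=0.434, Σhalf²=0.188790
  -B: nom -42.250 → Σnom=-4.340; wc +0.360/-0.270 → slack +0.835/-0.664; half-tol=0.315, Σhalf²=0.288015
  -C: nom -12.960 → Σnom=-17.300; wc +0.120/-0.390 → slack +0.955/-1.054; half-tol=0.255, Σhalf²=0.353040
  +D: nom +12.600 → Σnom=-4.700; wc +0.410/-0.280 → slack +1.365/-1.334; half-tol=0.345, Σhalf²=0.472065
  -E: nom -30.900 → Σnom=-35.600; wc +0.143/-0.143 → slack +1.508/-1.477; half-tol=0.143, Σhalf²=0.492514
  -F: nom -24.900 → Σnom=-60.500; wc +0.020/-0.127 → slack +1.528/-1.604; half-tol=0.073, Σhalf²=0.497916
Nominal = -60.500. Worst-case = [-60.500 - 1.604, -60.500 + 1.528] = [-62.104, -58.972]. RSS = √0.497916 = 0.706.

nominal=-60.500 wc=[-62.104,-58.972] rss=0.706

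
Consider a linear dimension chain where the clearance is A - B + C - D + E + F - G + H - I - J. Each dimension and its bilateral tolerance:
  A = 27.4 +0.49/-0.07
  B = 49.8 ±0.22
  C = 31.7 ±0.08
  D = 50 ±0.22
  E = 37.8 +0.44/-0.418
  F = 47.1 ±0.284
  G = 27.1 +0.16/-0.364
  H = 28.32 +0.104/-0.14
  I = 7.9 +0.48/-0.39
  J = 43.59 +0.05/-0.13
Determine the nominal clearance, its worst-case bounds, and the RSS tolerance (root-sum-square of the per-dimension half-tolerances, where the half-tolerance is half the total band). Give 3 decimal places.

nominal=-6.070 wc=[-8.192,-3.348] rss=0.853

Stack each dimension's contribution:
  +A: nom +27.400 → Σnom=27.400; wc +0.490/-0.070 → slack +0.490/-0.070; half-tol=0.280, Σhalf²=0.078400
  -B: nom -49.800 → Σnom=-22.400; wc +0.220/-0.220 → slack +0.710/-0.290; half-tol=0.220, Σhalf²=0.126800
  +C: nom +31.700 → Σnom=9.300; wc +0.080/-0.080 → slack +0.790/-0.370; half-tol=0.080, Σhalf²=0.133200
  -D: nom -50.000 → Σnom=-40.700; wc +0.220/-0.220 → slack +1.010/-0.590; half-tol=0.220, Σhalf²=0.181600
  +E: nom +37.800 → Σnom=-2.900; wc +0.440/-0.418 → slack +1.450/-1.008; half-tol=0.429, Σhalf²=0.365641
  +F: nom +47.100 → Σnom=44.200; wc +0.284/-0.284 → slack +1.734/-1.292; half-tol=0.284, Σhalf²=0.446297
  -G: nom -27.100 → Σnom=17.100; wc +0.364/-0.160 → slack +2.098/-1.452; half-tol=0.262, Σhalf²=0.514941
  +H: nom +28.320 → Σnom=45.420; wc +0.104/-0.140 → slack +2.202/-1.592; half-tol=0.122, Σhalf²=0.529825
  -I: nom -7.900 → Σnom=37.520; wc +0.390/-0.480 → slack +2.592/-2.072; half-tol=0.435, Σhalf²=0.719050
  -J: nom -43.590 → Σnom=-6.070; wc +0.130/-0.050 → slack +2.722/-2.122; half-tol=0.090, Σhalf²=0.727150
Nominal = -6.070. Worst-case = [-6.070 - 2.122, -6.070 + 2.722] = [-8.192, -3.348]. RSS = √0.727150 = 0.853.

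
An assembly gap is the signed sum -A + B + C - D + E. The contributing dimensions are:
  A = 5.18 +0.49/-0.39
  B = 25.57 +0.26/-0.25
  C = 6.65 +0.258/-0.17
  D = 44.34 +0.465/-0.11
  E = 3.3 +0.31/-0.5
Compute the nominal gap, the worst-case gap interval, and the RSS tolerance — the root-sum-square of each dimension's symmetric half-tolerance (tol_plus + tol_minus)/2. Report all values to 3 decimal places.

Stack each dimension's contribution:
  -A: nom -5.180 → Σnom=-5.180; wc +0.390/-0.490 → slack +0.390/-0.490; half-tol=0.440, Σhalf²=0.193600
  +B: nom +25.570 → Σnom=20.390; wc +0.260/-0.250 → slack +0.650/-0.740; half-tol=0.255, Σhalf²=0.258625
  +C: nom +6.650 → Σnom=27.040; wc +0.258/-0.170 → slack +0.908/-0.910; half-tol=0.214, Σhalf²=0.304421
  -D: nom -44.340 → Σnom=-17.300; wc +0.110/-0.465 → slack +1.018/-1.375; half-tol=0.288, Σhalf²=0.387077
  +E: nom +3.300 → Σnom=-14.000; wc +0.310/-0.500 → slack +1.328/-1.875; half-tol=0.405, Σhalf²=0.551102
Nominal = -14.000. Worst-case = [-14.000 - 1.875, -14.000 + 1.328] = [-15.875, -12.672]. RSS = √0.551102 = 0.742.

nominal=-14.000 wc=[-15.875,-12.672] rss=0.742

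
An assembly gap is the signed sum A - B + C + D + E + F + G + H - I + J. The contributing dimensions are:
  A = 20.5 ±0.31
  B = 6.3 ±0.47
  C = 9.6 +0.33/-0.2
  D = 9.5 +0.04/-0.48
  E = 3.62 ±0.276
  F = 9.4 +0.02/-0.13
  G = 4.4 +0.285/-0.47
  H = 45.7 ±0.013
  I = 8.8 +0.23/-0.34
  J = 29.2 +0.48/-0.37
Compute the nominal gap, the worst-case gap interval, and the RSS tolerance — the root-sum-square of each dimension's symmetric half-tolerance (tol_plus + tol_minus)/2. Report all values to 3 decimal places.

nominal=116.820 wc=[113.871,119.384] rss=0.970

Stack each dimension's contribution:
  +A: nom +20.500 → Σnom=20.500; wc +0.310/-0.310 → slack +0.310/-0.310; half-tol=0.310, Σhalf²=0.096100
  -B: nom -6.300 → Σnom=14.200; wc +0.470/-0.470 → slack +0.780/-0.780; half-tol=0.470, Σhalf²=0.317000
  +C: nom +9.600 → Σnom=23.800; wc +0.330/-0.200 → slack +1.110/-0.980; half-tol=0.265, Σhalf²=0.387225
  +D: nom +9.500 → Σnom=33.300; wc +0.040/-0.480 → slack +1.150/-1.460; half-tol=0.260, Σhalf²=0.454825
  +E: nom +3.620 → Σnom=36.920; wc +0.276/-0.276 → slack +1.426/-1.736; half-tol=0.276, Σhalf²=0.531001
  +F: nom +9.400 → Σnom=46.320; wc +0.020/-0.130 → slack +1.446/-1.866; half-tol=0.075, Σhalf²=0.536626
  +G: nom +4.400 → Σnom=50.720; wc +0.285/-0.470 → slack +1.731/-2.336; half-tol=0.377, Σhalf²=0.679132
  +H: nom +45.700 → Σnom=96.420; wc +0.013/-0.013 → slack +1.744/-2.349; half-tol=0.013, Σhalf²=0.679301
  -I: nom -8.800 → Σnom=87.620; wc +0.340/-0.230 → slack +2.084/-2.579; half-tol=0.285, Σhalf²=0.760526
  +J: nom +29.200 → Σnom=116.820; wc +0.480/-0.370 → slack +2.564/-2.949; half-tol=0.425, Σhalf²=0.941151
Nominal = 116.820. Worst-case = [116.820 - 2.949, 116.820 + 2.564] = [113.871, 119.384]. RSS = √0.941151 = 0.970.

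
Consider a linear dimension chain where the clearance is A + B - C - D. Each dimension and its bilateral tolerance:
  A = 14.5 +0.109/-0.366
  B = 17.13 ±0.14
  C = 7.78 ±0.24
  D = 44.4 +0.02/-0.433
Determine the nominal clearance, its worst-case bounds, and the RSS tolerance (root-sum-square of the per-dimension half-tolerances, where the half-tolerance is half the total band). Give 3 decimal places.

Stack each dimension's contribution:
  +A: nom +14.500 → Σnom=14.500; wc +0.109/-0.366 → slack +0.109/-0.366; half-tol=0.237, Σhalf²=0.056406
  +B: nom +17.130 → Σnom=31.630; wc +0.140/-0.140 → slack +0.249/-0.506; half-tol=0.140, Σhalf²=0.076006
  -C: nom -7.780 → Σnom=23.850; wc +0.240/-0.240 → slack +0.489/-0.746; half-tol=0.240, Σhalf²=0.133606
  -D: nom -44.400 → Σnom=-20.550; wc +0.433/-0.020 → slack +0.922/-0.766; half-tol=0.227, Σhalf²=0.184908
Nominal = -20.550. Worst-case = [-20.550 - 0.766, -20.550 + 0.922] = [-21.316, -19.628]. RSS = √0.184908 = 0.430.

nominal=-20.550 wc=[-21.316,-19.628] rss=0.430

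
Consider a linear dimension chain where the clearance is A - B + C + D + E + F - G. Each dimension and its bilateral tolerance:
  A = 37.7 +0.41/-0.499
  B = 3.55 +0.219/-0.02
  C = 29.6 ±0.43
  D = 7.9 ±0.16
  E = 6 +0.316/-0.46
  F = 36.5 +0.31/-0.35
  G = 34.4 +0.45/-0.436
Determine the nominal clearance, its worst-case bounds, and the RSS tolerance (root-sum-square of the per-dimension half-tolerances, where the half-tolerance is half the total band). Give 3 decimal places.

Stack each dimension's contribution:
  +A: nom +37.700 → Σnom=37.700; wc +0.410/-0.499 → slack +0.410/-0.499; half-tol=0.455, Σhalf²=0.206570
  -B: nom -3.550 → Σnom=34.150; wc +0.020/-0.219 → slack +0.430/-0.718; half-tol=0.119, Σhalf²=0.220851
  +C: nom +29.600 → Σnom=63.750; wc +0.430/-0.430 → slack +0.860/-1.148; half-tol=0.430, Σhalf²=0.405751
  +D: nom +7.900 → Σnom=71.650; wc +0.160/-0.160 → slack +1.020/-1.308; half-tol=0.160, Σhalf²=0.431351
  +E: nom +6.000 → Σnom=77.650; wc +0.316/-0.460 → slack +1.336/-1.768; half-tol=0.388, Σhalf²=0.581894
  +F: nom +36.500 → Σnom=114.150; wc +0.310/-0.350 → slack +1.646/-2.118; half-tol=0.330, Σhalf²=0.690794
  -G: nom -34.400 → Σnom=79.750; wc +0.436/-0.450 → slack +2.082/-2.568; half-tol=0.443, Σhalf²=0.887043
Nominal = 79.750. Worst-case = [79.750 - 2.568, 79.750 + 2.082] = [77.182, 81.832]. RSS = √0.887043 = 0.942.

nominal=79.750 wc=[77.182,81.832] rss=0.942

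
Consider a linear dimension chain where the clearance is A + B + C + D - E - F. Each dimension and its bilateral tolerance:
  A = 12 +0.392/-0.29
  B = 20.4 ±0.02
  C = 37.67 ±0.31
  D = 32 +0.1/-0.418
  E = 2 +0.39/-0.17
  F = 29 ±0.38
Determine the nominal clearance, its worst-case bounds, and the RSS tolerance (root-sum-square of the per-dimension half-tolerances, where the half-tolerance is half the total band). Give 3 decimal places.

Stack each dimension's contribution:
  +A: nom +12.000 → Σnom=12.000; wc +0.392/-0.290 → slack +0.392/-0.290; half-tol=0.341, Σhalf²=0.116281
  +B: nom +20.400 → Σnom=32.400; wc +0.020/-0.020 → slack +0.412/-0.310; half-tol=0.020, Σhalf²=0.116681
  +C: nom +37.670 → Σnom=70.070; wc +0.310/-0.310 → slack +0.722/-0.620; half-tol=0.310, Σhalf²=0.212781
  +D: nom +32.000 → Σnom=102.070; wc +0.100/-0.418 → slack +0.822/-1.038; half-tol=0.259, Σhalf²=0.279862
  -E: nom -2.000 → Σnom=100.070; wc +0.170/-0.390 → slack +0.992/-1.428; half-tol=0.280, Σhalf²=0.358262
  -F: nom -29.000 → Σnom=71.070; wc +0.380/-0.380 → slack +1.372/-1.808; half-tol=0.380, Σhalf²=0.502662
Nominal = 71.070. Worst-case = [71.070 - 1.808, 71.070 + 1.372] = [69.262, 72.442]. RSS = √0.502662 = 0.709.

nominal=71.070 wc=[69.262,72.442] rss=0.709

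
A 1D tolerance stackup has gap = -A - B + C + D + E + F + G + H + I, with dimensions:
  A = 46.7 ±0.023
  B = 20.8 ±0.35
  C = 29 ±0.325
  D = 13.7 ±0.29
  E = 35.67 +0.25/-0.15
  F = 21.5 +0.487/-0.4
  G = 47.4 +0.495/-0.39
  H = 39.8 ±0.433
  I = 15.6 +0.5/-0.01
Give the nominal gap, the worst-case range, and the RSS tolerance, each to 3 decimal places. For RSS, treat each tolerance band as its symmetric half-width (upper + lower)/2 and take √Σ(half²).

nominal=135.170 wc=[132.799,138.323] rss=0.999

Stack each dimension's contribution:
  -A: nom -46.700 → Σnom=-46.700; wc +0.023/-0.023 → slack +0.023/-0.023; half-tol=0.023, Σhalf²=0.000529
  -B: nom -20.800 → Σnom=-67.500; wc +0.350/-0.350 → slack +0.373/-0.373; half-tol=0.350, Σhalf²=0.123029
  +C: nom +29.000 → Σnom=-38.500; wc +0.325/-0.325 → slack +0.698/-0.698; half-tol=0.325, Σhalf²=0.228654
  +D: nom +13.700 → Σnom=-24.800; wc +0.290/-0.290 → slack +0.988/-0.988; half-tol=0.290, Σhalf²=0.312754
  +E: nom +35.670 → Σnom=10.870; wc +0.250/-0.150 → slack +1.238/-1.138; half-tol=0.200, Σhalf²=0.352754
  +F: nom +21.500 → Σnom=32.370; wc +0.487/-0.400 → slack +1.725/-1.538; half-tol=0.444, Σhalf²=0.549446
  +G: nom +47.400 → Σnom=79.770; wc +0.495/-0.390 → slack +2.220/-1.928; half-tol=0.443, Σhalf²=0.745253
  +H: nom +39.800 → Σnom=119.570; wc +0.433/-0.433 → slack +2.653/-2.361; half-tol=0.433, Σhalf²=0.932742
  +I: nom +15.600 → Σnom=135.170; wc +0.500/-0.010 → slack +3.153/-2.371; half-tol=0.255, Σhalf²=0.997767
Nominal = 135.170. Worst-case = [135.170 - 2.371, 135.170 + 3.153] = [132.799, 138.323]. RSS = √0.997767 = 0.999.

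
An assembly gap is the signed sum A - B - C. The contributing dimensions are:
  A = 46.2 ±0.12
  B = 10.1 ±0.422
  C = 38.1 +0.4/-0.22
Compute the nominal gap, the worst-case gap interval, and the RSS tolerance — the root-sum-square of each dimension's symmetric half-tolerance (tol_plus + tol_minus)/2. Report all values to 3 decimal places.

nominal=-2.000 wc=[-2.942,-1.238] rss=0.537

Stack each dimension's contribution:
  +A: nom +46.200 → Σnom=46.200; wc +0.120/-0.120 → slack +0.120/-0.120; half-tol=0.120, Σhalf²=0.014400
  -B: nom -10.100 → Σnom=36.100; wc +0.422/-0.422 → slack +0.542/-0.542; half-tol=0.422, Σhalf²=0.192484
  -C: nom -38.100 → Σnom=-2.000; wc +0.220/-0.400 → slack +0.762/-0.942; half-tol=0.310, Σhalf²=0.288584
Nominal = -2.000. Worst-case = [-2.000 - 0.942, -2.000 + 0.762] = [-2.942, -1.238]. RSS = √0.288584 = 0.537.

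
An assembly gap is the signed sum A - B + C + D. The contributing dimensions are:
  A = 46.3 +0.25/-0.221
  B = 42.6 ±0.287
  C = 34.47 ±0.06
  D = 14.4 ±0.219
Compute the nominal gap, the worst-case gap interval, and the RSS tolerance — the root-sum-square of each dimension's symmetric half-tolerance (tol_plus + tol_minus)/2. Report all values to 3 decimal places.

Stack each dimension's contribution:
  +A: nom +46.300 → Σnom=46.300; wc +0.250/-0.221 → slack +0.250/-0.221; half-tol=0.235, Σhalf²=0.055460
  -B: nom -42.600 → Σnom=3.700; wc +0.287/-0.287 → slack +0.537/-0.508; half-tol=0.287, Σhalf²=0.137829
  +C: nom +34.470 → Σnom=38.170; wc +0.060/-0.060 → slack +0.597/-0.568; half-tol=0.060, Σhalf²=0.141429
  +D: nom +14.400 → Σnom=52.570; wc +0.219/-0.219 → slack +0.816/-0.787; half-tol=0.219, Σhalf²=0.189390
Nominal = 52.570. Worst-case = [52.570 - 0.787, 52.570 + 0.816] = [51.783, 53.386]. RSS = √0.189390 = 0.435.

nominal=52.570 wc=[51.783,53.386] rss=0.435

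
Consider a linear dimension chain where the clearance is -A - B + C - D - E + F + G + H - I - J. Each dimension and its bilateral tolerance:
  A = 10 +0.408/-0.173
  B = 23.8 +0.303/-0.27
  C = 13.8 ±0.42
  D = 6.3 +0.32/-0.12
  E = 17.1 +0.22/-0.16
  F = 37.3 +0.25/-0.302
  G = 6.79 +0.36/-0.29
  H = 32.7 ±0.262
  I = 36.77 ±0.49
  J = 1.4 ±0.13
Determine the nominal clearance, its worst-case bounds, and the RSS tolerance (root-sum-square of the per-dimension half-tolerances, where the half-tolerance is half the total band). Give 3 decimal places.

nominal=-4.780 wc=[-7.925,-2.145] rss=0.967

Stack each dimension's contribution:
  -A: nom -10.000 → Σnom=-10.000; wc +0.173/-0.408 → slack +0.173/-0.408; half-tol=0.290, Σhalf²=0.084390
  -B: nom -23.800 → Σnom=-33.800; wc +0.270/-0.303 → slack +0.443/-0.711; half-tol=0.286, Σhalf²=0.166472
  +C: nom +13.800 → Σnom=-20.000; wc +0.420/-0.420 → slack +0.863/-1.131; half-tol=0.420, Σhalf²=0.342872
  -D: nom -6.300 → Σnom=-26.300; wc +0.120/-0.320 → slack +0.983/-1.451; half-tol=0.220, Σhalf²=0.391272
  -E: nom -17.100 → Σnom=-43.400; wc +0.160/-0.220 → slack +1.143/-1.671; half-tol=0.190, Σhalf²=0.427372
  +F: nom +37.300 → Σnom=-6.100; wc +0.250/-0.302 → slack +1.393/-1.973; half-tol=0.276, Σhalf²=0.503548
  +G: nom +6.790 → Σnom=0.690; wc +0.360/-0.290 → slack +1.753/-2.263; half-tol=0.325, Σhalf²=0.609173
  +H: nom +32.700 → Σnom=33.390; wc +0.262/-0.262 → slack +2.015/-2.525; half-tol=0.262, Σhalf²=0.677817
  -I: nom -36.770 → Σnom=-3.380; wc +0.490/-0.490 → slack +2.505/-3.015; half-tol=0.490, Σhalf²=0.917917
  -J: nom -1.400 → Σnom=-4.780; wc +0.130/-0.130 → slack +2.635/-3.145; half-tol=0.130, Σhalf²=0.934817
Nominal = -4.780. Worst-case = [-4.780 - 3.145, -4.780 + 2.635] = [-7.925, -2.145]. RSS = √0.934817 = 0.967.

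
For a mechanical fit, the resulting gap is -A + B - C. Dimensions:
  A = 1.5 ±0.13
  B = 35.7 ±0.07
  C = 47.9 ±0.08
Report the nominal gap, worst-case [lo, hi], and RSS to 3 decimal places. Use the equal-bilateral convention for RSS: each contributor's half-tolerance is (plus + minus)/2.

nominal=-13.700 wc=[-13.980,-13.420] rss=0.168

Stack each dimension's contribution:
  -A: nom -1.500 → Σnom=-1.500; wc +0.130/-0.130 → slack +0.130/-0.130; half-tol=0.130, Σhalf²=0.016900
  +B: nom +35.700 → Σnom=34.200; wc +0.070/-0.070 → slack +0.200/-0.200; half-tol=0.070, Σhalf²=0.021800
  -C: nom -47.900 → Σnom=-13.700; wc +0.080/-0.080 → slack +0.280/-0.280; half-tol=0.080, Σhalf²=0.028200
Nominal = -13.700. Worst-case = [-13.700 - 0.280, -13.700 + 0.280] = [-13.980, -13.420]. RSS = √0.028200 = 0.168.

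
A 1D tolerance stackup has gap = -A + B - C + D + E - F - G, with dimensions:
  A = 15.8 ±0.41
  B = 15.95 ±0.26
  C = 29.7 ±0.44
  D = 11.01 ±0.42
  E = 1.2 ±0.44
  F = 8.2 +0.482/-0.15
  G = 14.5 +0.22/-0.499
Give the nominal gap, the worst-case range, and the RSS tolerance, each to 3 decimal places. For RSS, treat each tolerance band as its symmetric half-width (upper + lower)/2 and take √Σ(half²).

Stack each dimension's contribution:
  -A: nom -15.800 → Σnom=-15.800; wc +0.410/-0.410 → slack +0.410/-0.410; half-tol=0.410, Σhalf²=0.168100
  +B: nom +15.950 → Σnom=0.150; wc +0.260/-0.260 → slack +0.670/-0.670; half-tol=0.260, Σhalf²=0.235700
  -C: nom -29.700 → Σnom=-29.550; wc +0.440/-0.440 → slack +1.110/-1.110; half-tol=0.440, Σhalf²=0.429300
  +D: nom +11.010 → Σnom=-18.540; wc +0.420/-0.420 → slack +1.530/-1.530; half-tol=0.420, Σhalf²=0.605700
  +E: nom +1.200 → Σnom=-17.340; wc +0.440/-0.440 → slack +1.970/-1.970; half-tol=0.440, Σhalf²=0.799300
  -F: nom -8.200 → Σnom=-25.540; wc +0.150/-0.482 → slack +2.120/-2.452; half-tol=0.316, Σhalf²=0.899156
  -G: nom -14.500 → Σnom=-40.040; wc +0.499/-0.220 → slack +2.619/-2.672; half-tol=0.359, Σhalf²=1.028396
Nominal = -40.040. Worst-case = [-40.040 - 2.672, -40.040 + 2.619] = [-42.712, -37.421]. RSS = √1.028396 = 1.014.

nominal=-40.040 wc=[-42.712,-37.421] rss=1.014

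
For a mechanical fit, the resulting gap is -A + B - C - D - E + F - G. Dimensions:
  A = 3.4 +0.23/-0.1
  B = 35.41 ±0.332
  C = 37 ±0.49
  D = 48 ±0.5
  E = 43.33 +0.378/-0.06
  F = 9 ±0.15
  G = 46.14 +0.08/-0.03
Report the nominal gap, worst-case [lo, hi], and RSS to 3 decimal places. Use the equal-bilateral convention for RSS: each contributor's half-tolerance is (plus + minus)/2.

nominal=-133.460 wc=[-135.620,-131.798] rss=0.837

Stack each dimension's contribution:
  -A: nom -3.400 → Σnom=-3.400; wc +0.100/-0.230 → slack +0.100/-0.230; half-tol=0.165, Σhalf²=0.027225
  +B: nom +35.410 → Σnom=32.010; wc +0.332/-0.332 → slack +0.432/-0.562; half-tol=0.332, Σhalf²=0.137449
  -C: nom -37.000 → Σnom=-4.990; wc +0.490/-0.490 → slack +0.922/-1.052; half-tol=0.490, Σhalf²=0.377549
  -D: nom -48.000 → Σnom=-52.990; wc +0.500/-0.500 → slack +1.422/-1.552; half-tol=0.500, Σhalf²=0.627549
  -E: nom -43.330 → Σnom=-96.320; wc +0.060/-0.378 → slack +1.482/-1.930; half-tol=0.219, Σhalf²=0.675510
  +F: nom +9.000 → Σnom=-87.320; wc +0.150/-0.150 → slack +1.632/-2.080; half-tol=0.150, Σhalf²=0.698010
  -G: nom -46.140 → Σnom=-133.460; wc +0.030/-0.080 → slack +1.662/-2.160; half-tol=0.055, Σhalf²=0.701035
Nominal = -133.460. Worst-case = [-133.460 - 2.160, -133.460 + 1.662] = [-135.620, -131.798]. RSS = √0.701035 = 0.837.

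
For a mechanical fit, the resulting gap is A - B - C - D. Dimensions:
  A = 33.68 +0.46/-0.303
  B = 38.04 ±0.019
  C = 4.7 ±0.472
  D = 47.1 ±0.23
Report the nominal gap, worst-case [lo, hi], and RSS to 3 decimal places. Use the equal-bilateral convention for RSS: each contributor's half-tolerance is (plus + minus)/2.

nominal=-56.160 wc=[-57.184,-54.979] rss=0.649

Stack each dimension's contribution:
  +A: nom +33.680 → Σnom=33.680; wc +0.460/-0.303 → slack +0.460/-0.303; half-tol=0.382, Σhalf²=0.145542
  -B: nom -38.040 → Σnom=-4.360; wc +0.019/-0.019 → slack +0.479/-0.322; half-tol=0.019, Σhalf²=0.145903
  -C: nom -4.700 → Σnom=-9.060; wc +0.472/-0.472 → slack +0.951/-0.794; half-tol=0.472, Σhalf²=0.368687
  -D: nom -47.100 → Σnom=-56.160; wc +0.230/-0.230 → slack +1.181/-1.024; half-tol=0.230, Σhalf²=0.421587
Nominal = -56.160. Worst-case = [-56.160 - 1.024, -56.160 + 1.181] = [-57.184, -54.979]. RSS = √0.421587 = 0.649.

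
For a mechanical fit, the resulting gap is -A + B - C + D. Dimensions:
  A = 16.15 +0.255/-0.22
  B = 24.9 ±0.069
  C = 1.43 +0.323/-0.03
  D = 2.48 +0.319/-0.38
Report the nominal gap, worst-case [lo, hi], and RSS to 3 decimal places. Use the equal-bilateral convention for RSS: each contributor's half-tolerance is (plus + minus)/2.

nominal=9.800 wc=[8.773,10.438] rss=0.463

Stack each dimension's contribution:
  -A: nom -16.150 → Σnom=-16.150; wc +0.220/-0.255 → slack +0.220/-0.255; half-tol=0.237, Σhalf²=0.056406
  +B: nom +24.900 → Σnom=8.750; wc +0.069/-0.069 → slack +0.289/-0.324; half-tol=0.069, Σhalf²=0.061167
  -C: nom -1.430 → Σnom=7.320; wc +0.030/-0.323 → slack +0.319/-0.647; half-tol=0.176, Σhalf²=0.092319
  +D: nom +2.480 → Σnom=9.800; wc +0.319/-0.380 → slack +0.638/-1.027; half-tol=0.350, Σhalf²=0.214470
Nominal = 9.800. Worst-case = [9.800 - 1.027, 9.800 + 0.638] = [8.773, 10.438]. RSS = √0.214470 = 0.463.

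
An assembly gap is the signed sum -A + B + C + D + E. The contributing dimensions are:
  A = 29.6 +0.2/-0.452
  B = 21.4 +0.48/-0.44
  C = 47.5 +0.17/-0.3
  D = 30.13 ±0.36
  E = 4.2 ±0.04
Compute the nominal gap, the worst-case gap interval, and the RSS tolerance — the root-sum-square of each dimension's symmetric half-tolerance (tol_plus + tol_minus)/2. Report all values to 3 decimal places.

nominal=73.630 wc=[72.290,75.132] rss=0.710

Stack each dimension's contribution:
  -A: nom -29.600 → Σnom=-29.600; wc +0.452/-0.200 → slack +0.452/-0.200; half-tol=0.326, Σhalf²=0.106276
  +B: nom +21.400 → Σnom=-8.200; wc +0.480/-0.440 → slack +0.932/-0.640; half-tol=0.460, Σhalf²=0.317876
  +C: nom +47.500 → Σnom=39.300; wc +0.170/-0.300 → slack +1.102/-0.940; half-tol=0.235, Σhalf²=0.373101
  +D: nom +30.130 → Σnom=69.430; wc +0.360/-0.360 → slack +1.462/-1.300; half-tol=0.360, Σhalf²=0.502701
  +E: nom +4.200 → Σnom=73.630; wc +0.040/-0.040 → slack +1.502/-1.340; half-tol=0.040, Σhalf²=0.504301
Nominal = 73.630. Worst-case = [73.630 - 1.340, 73.630 + 1.502] = [72.290, 75.132]. RSS = √0.504301 = 0.710.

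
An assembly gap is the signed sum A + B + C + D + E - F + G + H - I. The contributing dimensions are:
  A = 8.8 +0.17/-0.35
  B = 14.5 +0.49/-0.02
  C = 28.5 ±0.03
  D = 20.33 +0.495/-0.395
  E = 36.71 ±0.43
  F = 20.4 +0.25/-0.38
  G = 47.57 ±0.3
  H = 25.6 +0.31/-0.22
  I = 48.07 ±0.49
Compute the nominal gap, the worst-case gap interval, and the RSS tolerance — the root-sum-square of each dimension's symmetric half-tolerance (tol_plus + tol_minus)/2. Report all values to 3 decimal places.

Stack each dimension's contribution:
  +A: nom +8.800 → Σnom=8.800; wc +0.170/-0.350 → slack +0.170/-0.350; half-tol=0.260, Σhalf²=0.067600
  +B: nom +14.500 → Σnom=23.300; wc +0.490/-0.020 → slack +0.660/-0.370; half-tol=0.255, Σhalf²=0.132625
  +C: nom +28.500 → Σnom=51.800; wc +0.030/-0.030 → slack +0.690/-0.400; half-tol=0.030, Σhalf²=0.133525
  +D: nom +20.330 → Σnom=72.130; wc +0.495/-0.395 → slack +1.185/-0.795; half-tol=0.445, Σhalf²=0.331550
  +E: nom +36.710 → Σnom=108.840; wc +0.430/-0.430 → slack +1.615/-1.225; half-tol=0.430, Σhalf²=0.516450
  -F: nom -20.400 → Σnom=88.440; wc +0.380/-0.250 → slack +1.995/-1.475; half-tol=0.315, Σhalf²=0.615675
  +G: nom +47.570 → Σnom=136.010; wc +0.300/-0.300 → slack +2.295/-1.775; half-tol=0.300, Σhalf²=0.705675
  +H: nom +25.600 → Σnom=161.610; wc +0.310/-0.220 → slack +2.605/-1.995; half-tol=0.265, Σhalf²=0.775900
  -I: nom -48.070 → Σnom=113.540; wc +0.490/-0.490 → slack +3.095/-2.485; half-tol=0.490, Σhalf²=1.016000
Nominal = 113.540. Worst-case = [113.540 - 2.485, 113.540 + 3.095] = [111.055, 116.635]. RSS = √1.016000 = 1.008.

nominal=113.540 wc=[111.055,116.635] rss=1.008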